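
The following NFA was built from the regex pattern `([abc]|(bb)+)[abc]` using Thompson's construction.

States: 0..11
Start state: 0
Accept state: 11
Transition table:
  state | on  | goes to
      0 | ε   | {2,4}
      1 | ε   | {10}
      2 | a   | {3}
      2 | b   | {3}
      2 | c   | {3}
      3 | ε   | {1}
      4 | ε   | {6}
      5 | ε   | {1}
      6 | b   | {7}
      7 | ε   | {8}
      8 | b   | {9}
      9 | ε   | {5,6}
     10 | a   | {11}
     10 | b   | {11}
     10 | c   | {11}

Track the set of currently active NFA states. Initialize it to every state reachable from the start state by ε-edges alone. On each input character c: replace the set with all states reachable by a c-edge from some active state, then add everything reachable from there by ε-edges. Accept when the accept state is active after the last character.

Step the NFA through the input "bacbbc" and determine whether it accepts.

initial (ε-close {0}): {0,2,4,6}
'b' @ 1: {1,3,7,8,10}
'a' @ 2: {11}  [accepting]
'c' @ 3: {}  — state set empty
rest 'bbc' ignored (set empty)
final: {}; accept 11 not in set

Answer: REJECT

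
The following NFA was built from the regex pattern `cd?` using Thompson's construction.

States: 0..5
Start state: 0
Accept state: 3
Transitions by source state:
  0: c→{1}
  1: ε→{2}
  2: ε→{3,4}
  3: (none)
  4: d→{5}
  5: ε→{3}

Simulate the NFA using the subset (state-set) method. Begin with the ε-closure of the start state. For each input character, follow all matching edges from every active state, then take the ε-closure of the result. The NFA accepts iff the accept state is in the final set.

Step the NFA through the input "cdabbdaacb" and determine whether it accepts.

Answer: REJECT

Derivation:
initial (ε-close {0}): {0}
'c' @ 1: {1,2,3,4}  [accepting]
'd' @ 2: {3,5}  [accepting]
'a' @ 3: {}  — dead — no transitions
rest 'bbdaacb' ignored (set empty)
end set {} — state 3 not in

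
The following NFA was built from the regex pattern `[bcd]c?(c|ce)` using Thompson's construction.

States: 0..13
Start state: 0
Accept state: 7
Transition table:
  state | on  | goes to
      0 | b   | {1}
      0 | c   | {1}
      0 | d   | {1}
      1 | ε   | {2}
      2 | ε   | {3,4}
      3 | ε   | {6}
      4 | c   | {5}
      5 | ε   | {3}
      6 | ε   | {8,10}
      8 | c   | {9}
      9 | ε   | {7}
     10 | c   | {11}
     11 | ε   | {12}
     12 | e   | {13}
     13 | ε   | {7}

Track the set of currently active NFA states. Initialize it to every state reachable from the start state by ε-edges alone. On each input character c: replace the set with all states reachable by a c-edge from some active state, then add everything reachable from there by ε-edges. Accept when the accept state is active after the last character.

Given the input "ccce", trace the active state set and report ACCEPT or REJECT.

Answer: ACCEPT

Steps:
initial (ε-close {0}): {0}
'c' @ 1: {1,2,3,4,6,8,10}
'c' @ 2: {3,5,6,7,8,9,10,11,12}  [accepting]
'c' @ 3: {7,9,11,12}  [accepting]
'e' @ 4: {7,13}  [accepting]
end set {7,13} — state 7 in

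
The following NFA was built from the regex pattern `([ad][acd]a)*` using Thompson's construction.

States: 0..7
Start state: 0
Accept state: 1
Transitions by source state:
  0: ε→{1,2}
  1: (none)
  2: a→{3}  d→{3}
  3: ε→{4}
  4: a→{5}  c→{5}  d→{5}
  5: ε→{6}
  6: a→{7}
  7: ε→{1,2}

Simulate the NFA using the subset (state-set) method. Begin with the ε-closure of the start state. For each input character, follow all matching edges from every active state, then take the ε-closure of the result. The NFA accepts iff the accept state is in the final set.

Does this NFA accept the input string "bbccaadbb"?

start: ε-closure({0}) = {0,1,2}
'b' @ 1: {}  — state set empty
rest 'bccaadbb' ignored (set empty)
final: {}; accept 1 not in set

Answer: REJECT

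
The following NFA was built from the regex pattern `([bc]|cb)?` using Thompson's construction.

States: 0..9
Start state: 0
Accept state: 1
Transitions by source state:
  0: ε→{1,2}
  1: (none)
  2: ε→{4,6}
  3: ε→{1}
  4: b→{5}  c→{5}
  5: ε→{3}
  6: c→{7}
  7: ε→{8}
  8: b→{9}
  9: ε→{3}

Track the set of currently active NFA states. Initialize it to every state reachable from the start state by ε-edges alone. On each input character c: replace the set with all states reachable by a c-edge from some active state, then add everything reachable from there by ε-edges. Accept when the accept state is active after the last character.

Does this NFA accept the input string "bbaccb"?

Answer: REJECT

Steps:
S₀ = ε-closure({0}) = {0,1,2,4,6}
'b' @ 1: {1,3,5}  ✓accept
'b' @ 2: {}  — state set empty
rest 'accb' ignored (set empty)
after full input: {}  (accept=1 not in)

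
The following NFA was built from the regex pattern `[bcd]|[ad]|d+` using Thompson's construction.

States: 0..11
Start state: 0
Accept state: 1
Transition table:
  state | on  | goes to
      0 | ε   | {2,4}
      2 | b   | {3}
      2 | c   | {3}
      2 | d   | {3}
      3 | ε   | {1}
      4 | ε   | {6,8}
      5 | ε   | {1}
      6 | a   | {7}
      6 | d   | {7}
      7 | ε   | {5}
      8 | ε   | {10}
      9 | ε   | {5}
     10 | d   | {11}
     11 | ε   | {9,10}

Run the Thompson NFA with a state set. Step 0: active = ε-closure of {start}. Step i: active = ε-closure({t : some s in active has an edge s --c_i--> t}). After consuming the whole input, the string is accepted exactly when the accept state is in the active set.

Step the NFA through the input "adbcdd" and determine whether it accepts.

S₀ = ε-closure({0}) = {0,2,4,6,8,10}
'a' @ 1: {1,5,7}  ✓accept
'd' @ 2: {}  — state set empty
rest 'bcdd' ignored (set empty)
after full input: {}  (accept=1 not in)

Answer: REJECT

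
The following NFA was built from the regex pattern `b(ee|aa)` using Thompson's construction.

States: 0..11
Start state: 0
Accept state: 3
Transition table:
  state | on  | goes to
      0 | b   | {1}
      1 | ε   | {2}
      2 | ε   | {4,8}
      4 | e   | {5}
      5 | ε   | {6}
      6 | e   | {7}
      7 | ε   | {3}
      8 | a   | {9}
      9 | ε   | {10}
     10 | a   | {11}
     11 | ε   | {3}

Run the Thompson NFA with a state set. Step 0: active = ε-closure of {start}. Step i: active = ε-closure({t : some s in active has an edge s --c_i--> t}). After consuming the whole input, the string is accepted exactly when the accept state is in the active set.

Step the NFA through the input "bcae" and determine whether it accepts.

S₀ = ε-closure({0}) = {0}
'b' @ 1: {1,2,4,8}
'c' @ 2: {}  — state set empty
rest 'ae' ignored (set empty)
after full input: {}  (accept=3 not in)

Answer: REJECT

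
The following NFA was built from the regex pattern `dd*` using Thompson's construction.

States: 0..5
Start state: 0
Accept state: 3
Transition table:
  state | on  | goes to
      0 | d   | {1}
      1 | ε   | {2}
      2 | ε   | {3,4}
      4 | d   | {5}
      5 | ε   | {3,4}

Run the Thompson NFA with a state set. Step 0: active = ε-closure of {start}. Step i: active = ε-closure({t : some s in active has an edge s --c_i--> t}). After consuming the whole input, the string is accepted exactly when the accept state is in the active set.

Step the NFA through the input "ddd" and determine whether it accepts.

start: ε-closure({0}) = {0}
'd' @ 1: {1,2,3,4}  ✓accept
'd' @ 2: {3,4,5}  ✓accept
'd' @ 3: {3,4,5}  ✓accept
after full input: {3,4,5}  (accept=3 in)

Answer: ACCEPT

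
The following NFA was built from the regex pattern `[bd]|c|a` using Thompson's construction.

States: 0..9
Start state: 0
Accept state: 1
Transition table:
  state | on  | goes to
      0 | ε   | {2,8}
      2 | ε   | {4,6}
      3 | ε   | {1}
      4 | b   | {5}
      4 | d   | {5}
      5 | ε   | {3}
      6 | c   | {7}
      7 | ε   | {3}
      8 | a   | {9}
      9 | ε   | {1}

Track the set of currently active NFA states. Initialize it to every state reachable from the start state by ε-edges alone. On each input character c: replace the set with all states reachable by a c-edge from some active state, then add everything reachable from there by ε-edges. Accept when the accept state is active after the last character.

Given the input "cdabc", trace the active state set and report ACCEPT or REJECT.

Answer: REJECT

Trace:
initial (ε-close {0}): {0,2,4,6,8}
'c' @ 1: {1,3,7}  ✓accept
'd' @ 2: {}  — dead — no transitions
rest 'abc' ignored (set empty)
after full input: {}  (accept=1 not in)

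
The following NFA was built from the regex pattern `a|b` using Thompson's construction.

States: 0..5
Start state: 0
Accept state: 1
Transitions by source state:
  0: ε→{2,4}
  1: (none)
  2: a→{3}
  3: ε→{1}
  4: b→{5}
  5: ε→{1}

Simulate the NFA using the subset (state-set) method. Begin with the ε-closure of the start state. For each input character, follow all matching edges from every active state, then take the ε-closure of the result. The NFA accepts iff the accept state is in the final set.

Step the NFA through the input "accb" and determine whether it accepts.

Answer: REJECT

Trace:
start: ε-closure({0}) = {0,2,4}
'a' @ 1: {1,3}  ✓accept
'c' @ 2: {}  — state set empty
rest 'cb' ignored (set empty)
final: {}; accept 1 not in set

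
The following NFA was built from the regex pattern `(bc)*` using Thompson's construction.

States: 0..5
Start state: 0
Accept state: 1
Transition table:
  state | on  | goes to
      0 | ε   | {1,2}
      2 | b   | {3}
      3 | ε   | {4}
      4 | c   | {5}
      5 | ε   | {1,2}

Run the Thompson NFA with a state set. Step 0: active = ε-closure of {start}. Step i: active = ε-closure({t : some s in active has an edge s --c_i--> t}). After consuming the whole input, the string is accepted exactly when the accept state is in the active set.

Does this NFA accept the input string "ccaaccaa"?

Answer: REJECT

Derivation:
initial (ε-close {0}): {0,1,2}
'c' @ 1: {}  — no active states
rest 'caaccaa' ignored (set empty)
after full input: {}  (accept=1 not in)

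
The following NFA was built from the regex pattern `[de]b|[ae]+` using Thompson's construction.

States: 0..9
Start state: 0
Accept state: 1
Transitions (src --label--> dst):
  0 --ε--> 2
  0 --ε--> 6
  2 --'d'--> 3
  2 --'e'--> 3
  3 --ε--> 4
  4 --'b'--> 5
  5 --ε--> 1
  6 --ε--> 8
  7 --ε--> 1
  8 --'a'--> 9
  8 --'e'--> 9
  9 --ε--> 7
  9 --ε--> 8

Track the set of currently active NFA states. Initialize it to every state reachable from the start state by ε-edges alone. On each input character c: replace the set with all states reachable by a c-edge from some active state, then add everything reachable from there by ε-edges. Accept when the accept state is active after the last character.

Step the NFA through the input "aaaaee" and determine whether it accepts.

start: ε-closure({0}) = {0,2,6,8}
'a' @ 1: {1,7,8,9}  [accepting]
'a' @ 2: {1,7,8,9}  [accepting]
'a' @ 3: {1,7,8,9}  [accepting]
'a' @ 4: {1,7,8,9}  [accepting]
'e' @ 5: {1,7,8,9}  [accepting]
'e' @ 6: {1,7,8,9}  [accepting]
after full input: {1,7,8,9}  (accept=1 in)

Answer: ACCEPT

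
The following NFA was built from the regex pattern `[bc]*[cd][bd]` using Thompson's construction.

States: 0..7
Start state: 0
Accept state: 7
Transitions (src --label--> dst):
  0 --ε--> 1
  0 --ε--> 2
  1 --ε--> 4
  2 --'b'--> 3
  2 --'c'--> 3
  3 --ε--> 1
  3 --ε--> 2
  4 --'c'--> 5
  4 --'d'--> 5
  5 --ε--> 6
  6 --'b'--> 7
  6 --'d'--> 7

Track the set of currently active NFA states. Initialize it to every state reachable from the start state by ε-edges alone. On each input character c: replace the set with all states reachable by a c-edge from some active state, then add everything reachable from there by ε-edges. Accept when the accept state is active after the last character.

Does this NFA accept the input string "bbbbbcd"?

start: ε-closure({0}) = {0,1,2,4}
'b' @ 1: {1,2,3,4}
'b' @ 2: {1,2,3,4}
'b' @ 3: {1,2,3,4}
'b' @ 4: {1,2,3,4}
'b' @ 5: {1,2,3,4}
'c' @ 6: {1,2,3,4,5,6}
'd' @ 7: {5,6,7}  ✓accept
after full input: {5,6,7}  (accept=7 in)

Answer: ACCEPT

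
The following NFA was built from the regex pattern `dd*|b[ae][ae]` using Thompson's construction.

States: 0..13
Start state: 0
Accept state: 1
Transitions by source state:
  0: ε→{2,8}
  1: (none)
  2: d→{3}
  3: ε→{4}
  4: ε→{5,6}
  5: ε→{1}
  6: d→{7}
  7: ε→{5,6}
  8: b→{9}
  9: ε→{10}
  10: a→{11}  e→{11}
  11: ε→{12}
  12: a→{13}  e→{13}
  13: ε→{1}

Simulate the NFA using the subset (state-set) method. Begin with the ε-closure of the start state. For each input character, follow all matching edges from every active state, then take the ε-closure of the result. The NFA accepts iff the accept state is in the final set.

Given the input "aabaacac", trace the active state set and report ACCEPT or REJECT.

initial (ε-close {0}): {0,2,8}
'a' @ 1: {}  — no active states
rest 'abaacac' ignored (set empty)
after full input: {}  (accept=1 not in)

Answer: REJECT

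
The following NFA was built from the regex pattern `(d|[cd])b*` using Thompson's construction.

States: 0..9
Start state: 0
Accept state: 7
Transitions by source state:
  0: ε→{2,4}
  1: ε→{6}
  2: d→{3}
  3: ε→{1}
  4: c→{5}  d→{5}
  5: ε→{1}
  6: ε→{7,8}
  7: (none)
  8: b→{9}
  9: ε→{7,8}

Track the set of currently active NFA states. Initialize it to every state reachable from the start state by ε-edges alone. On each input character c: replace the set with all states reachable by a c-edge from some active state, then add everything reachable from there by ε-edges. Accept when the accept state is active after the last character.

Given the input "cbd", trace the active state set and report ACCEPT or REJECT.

start: ε-closure({0}) = {0,2,4}
'c' @ 1: {1,5,6,7,8}  ✓accept
'b' @ 2: {7,8,9}  ✓accept
'd' @ 3: {}  — dead — no transitions
final: {}; accept 7 not in set

Answer: REJECT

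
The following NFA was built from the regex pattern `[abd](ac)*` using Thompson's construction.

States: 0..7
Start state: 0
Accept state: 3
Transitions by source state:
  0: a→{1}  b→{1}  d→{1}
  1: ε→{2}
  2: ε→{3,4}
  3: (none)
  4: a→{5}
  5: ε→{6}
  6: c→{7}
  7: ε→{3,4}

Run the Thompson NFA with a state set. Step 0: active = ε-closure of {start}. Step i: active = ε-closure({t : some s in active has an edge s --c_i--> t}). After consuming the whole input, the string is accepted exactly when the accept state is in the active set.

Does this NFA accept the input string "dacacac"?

Answer: ACCEPT

Derivation:
initial (ε-close {0}): {0}
'd' @ 1: {1,2,3,4}  (accept∈set)
'a' @ 2: {5,6}
'c' @ 3: {3,4,7}  (accept∈set)
'a' @ 4: {5,6}
'c' @ 5: {3,4,7}  (accept∈set)
'a' @ 6: {5,6}
'c' @ 7: {3,4,7}  (accept∈set)
final: {3,4,7}; accept 3 in set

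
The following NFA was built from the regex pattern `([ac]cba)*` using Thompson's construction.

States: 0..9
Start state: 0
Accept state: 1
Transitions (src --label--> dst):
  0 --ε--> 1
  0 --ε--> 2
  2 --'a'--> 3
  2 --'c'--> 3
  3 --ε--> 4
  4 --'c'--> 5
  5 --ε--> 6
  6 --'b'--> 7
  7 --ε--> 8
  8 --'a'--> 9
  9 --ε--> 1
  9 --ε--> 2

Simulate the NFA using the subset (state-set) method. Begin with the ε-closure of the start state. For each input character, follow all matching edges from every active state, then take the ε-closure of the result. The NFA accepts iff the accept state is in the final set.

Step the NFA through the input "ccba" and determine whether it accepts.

Answer: ACCEPT

Derivation:
start: ε-closure({0}) = {0,1,2}
'c' @ 1: {3,4}
'c' @ 2: {5,6}
'b' @ 3: {7,8}
'a' @ 4: {1,2,9}  ✓accept
end set {1,2,9} — state 1 in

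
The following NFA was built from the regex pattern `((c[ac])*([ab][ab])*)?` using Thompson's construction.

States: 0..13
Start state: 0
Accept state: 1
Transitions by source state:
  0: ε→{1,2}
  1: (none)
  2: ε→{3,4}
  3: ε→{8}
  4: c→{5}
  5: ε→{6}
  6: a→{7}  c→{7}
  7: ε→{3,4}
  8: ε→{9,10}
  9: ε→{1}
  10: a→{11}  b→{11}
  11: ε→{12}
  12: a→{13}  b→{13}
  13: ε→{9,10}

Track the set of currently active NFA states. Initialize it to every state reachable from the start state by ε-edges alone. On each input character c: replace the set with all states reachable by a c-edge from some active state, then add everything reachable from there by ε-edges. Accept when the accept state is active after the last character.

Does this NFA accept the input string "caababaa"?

Answer: ACCEPT

Derivation:
start: ε-closure({0}) = {0,1,2,3,4,8,9,10}
'c' @ 1: {5,6}
'a' @ 2: {1,3,4,7,8,9,10}  (accept∈set)
'a' @ 3: {11,12}
'b' @ 4: {1,9,10,13}  (accept∈set)
'a' @ 5: {11,12}
'b' @ 6: {1,9,10,13}  (accept∈set)
'a' @ 7: {11,12}
'a' @ 8: {1,9,10,13}  (accept∈set)
final: {1,9,10,13}; accept 1 in set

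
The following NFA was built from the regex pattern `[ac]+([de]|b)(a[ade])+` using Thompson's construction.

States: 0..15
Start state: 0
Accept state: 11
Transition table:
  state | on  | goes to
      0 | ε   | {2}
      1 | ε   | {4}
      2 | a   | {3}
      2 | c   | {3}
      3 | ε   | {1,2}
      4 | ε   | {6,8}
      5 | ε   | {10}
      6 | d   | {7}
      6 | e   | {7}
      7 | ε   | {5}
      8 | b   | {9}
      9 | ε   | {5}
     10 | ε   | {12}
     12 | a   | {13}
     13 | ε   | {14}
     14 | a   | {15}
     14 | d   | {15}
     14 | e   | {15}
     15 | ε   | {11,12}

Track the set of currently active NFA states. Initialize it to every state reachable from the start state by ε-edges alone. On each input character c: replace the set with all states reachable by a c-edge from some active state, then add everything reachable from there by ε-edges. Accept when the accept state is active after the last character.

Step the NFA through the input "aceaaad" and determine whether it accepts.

S₀ = ε-closure({0}) = {0,2}
'a' @ 1: {1,2,3,4,6,8}
'c' @ 2: {1,2,3,4,6,8}
'e' @ 3: {5,7,10,12}
'a' @ 4: {13,14}
'a' @ 5: {11,12,15}  ✓accept
'a' @ 6: {13,14}
'd' @ 7: {11,12,15}  ✓accept
after full input: {11,12,15}  (accept=11 in)

Answer: ACCEPT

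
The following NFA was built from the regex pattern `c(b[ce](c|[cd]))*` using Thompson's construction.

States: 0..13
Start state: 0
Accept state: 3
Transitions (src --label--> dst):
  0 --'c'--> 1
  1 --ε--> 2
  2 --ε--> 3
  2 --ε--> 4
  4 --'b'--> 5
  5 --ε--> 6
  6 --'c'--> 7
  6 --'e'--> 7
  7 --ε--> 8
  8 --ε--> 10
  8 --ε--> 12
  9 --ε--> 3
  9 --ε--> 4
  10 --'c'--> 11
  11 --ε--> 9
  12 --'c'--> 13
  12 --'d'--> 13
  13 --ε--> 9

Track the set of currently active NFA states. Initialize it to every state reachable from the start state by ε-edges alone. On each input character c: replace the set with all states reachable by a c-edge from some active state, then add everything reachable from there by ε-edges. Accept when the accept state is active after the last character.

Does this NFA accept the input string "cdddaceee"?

Answer: REJECT

Trace:
S₀ = ε-closure({0}) = {0}
'c' @ 1: {1,2,3,4}  (accept∈set)
'd' @ 2: {}  — dead — no transitions
rest 'ddaceee' ignored (set empty)
final: {}; accept 3 not in set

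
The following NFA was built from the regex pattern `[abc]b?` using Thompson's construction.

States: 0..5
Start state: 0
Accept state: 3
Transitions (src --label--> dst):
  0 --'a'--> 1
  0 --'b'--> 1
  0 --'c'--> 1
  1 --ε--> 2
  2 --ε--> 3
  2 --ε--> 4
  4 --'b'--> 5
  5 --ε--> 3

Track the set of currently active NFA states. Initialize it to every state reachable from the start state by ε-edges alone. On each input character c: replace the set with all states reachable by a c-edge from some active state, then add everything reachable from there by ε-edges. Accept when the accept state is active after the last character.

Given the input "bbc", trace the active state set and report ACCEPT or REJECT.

Answer: REJECT

Steps:
start: ε-closure({0}) = {0}
'b' @ 1: {1,2,3,4}  (accept∈set)
'b' @ 2: {3,5}  (accept∈set)
'c' @ 3: {}  — no active states
end set {} — state 3 not in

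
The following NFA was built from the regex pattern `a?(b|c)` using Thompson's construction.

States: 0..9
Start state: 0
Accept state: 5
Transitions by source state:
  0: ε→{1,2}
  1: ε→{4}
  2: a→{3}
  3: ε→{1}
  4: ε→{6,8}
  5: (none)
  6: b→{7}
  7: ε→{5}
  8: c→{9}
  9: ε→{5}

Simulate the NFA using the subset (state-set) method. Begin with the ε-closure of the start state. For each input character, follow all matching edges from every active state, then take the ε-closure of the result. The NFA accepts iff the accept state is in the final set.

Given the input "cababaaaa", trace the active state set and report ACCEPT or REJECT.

Answer: REJECT

Trace:
S₀ = ε-closure({0}) = {0,1,2,4,6,8}
'c' @ 1: {5,9}  (accept∈set)
'a' @ 2: {}  — no active states
rest 'babaaaa' ignored (set empty)
after full input: {}  (accept=5 not in)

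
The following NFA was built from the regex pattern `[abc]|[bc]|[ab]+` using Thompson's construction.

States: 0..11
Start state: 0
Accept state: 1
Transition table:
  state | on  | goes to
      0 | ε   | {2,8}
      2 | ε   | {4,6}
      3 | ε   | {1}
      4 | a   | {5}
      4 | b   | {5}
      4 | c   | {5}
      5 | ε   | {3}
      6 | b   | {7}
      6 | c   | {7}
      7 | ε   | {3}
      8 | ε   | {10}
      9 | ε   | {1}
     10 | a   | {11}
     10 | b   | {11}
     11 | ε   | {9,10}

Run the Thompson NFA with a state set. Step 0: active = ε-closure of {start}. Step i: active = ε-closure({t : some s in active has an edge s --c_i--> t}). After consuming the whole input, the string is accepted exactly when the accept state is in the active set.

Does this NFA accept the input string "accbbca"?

initial (ε-close {0}): {0,2,4,6,8,10}
'a' @ 1: {1,3,5,9,10,11}  ✓accept
'c' @ 2: {}  — no active states
rest 'cbbca' ignored (set empty)
after full input: {}  (accept=1 not in)

Answer: REJECT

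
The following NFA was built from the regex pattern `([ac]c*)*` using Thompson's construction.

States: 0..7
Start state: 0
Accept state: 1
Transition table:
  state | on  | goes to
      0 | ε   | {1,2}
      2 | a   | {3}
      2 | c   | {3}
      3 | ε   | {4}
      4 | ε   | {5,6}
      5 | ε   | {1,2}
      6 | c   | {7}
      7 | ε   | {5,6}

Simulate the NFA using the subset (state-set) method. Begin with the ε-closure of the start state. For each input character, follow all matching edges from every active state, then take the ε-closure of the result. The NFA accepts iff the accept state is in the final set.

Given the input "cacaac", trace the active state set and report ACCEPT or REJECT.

Answer: ACCEPT

Trace:
S₀ = ε-closure({0}) = {0,1,2}
'c' @ 1: {1,2,3,4,5,6}  ✓accept
'a' @ 2: {1,2,3,4,5,6}  ✓accept
'c' @ 3: {1,2,3,4,5,6,7}  ✓accept
'a' @ 4: {1,2,3,4,5,6}  ✓accept
'a' @ 5: {1,2,3,4,5,6}  ✓accept
'c' @ 6: {1,2,3,4,5,6,7}  ✓accept
end set {1,2,3,4,5,6,7} — state 1 in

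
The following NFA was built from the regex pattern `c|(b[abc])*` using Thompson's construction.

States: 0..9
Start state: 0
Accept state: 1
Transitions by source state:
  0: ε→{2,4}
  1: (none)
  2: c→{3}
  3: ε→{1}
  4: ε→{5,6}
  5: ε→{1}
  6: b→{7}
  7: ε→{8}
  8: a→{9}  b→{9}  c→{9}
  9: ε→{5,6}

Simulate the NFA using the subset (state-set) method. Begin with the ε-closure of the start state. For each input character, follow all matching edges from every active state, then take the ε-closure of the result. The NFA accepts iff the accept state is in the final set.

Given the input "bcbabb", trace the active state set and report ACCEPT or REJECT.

Answer: ACCEPT

Derivation:
initial (ε-close {0}): {0,1,2,4,5,6}
'b' @ 1: {7,8}
'c' @ 2: {1,5,6,9}  ✓accept
'b' @ 3: {7,8}
'a' @ 4: {1,5,6,9}  ✓accept
'b' @ 5: {7,8}
'b' @ 6: {1,5,6,9}  ✓accept
end set {1,5,6,9} — state 1 in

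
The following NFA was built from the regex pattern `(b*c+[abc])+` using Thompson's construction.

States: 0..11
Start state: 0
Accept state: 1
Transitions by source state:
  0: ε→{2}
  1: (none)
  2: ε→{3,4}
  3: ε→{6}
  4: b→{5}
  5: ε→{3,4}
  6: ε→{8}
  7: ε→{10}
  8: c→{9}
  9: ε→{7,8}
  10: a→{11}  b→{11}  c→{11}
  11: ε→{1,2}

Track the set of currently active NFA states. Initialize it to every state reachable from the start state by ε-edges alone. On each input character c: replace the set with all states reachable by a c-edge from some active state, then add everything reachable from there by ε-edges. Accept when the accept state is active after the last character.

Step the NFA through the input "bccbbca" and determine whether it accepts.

start: ε-closure({0}) = {0,2,3,4,6,8}
'b' @ 1: {3,4,5,6,8}
'c' @ 2: {7,8,9,10}
'c' @ 3: {1,2,3,4,6,7,8,9,10,11}  (accept∈set)
'b' @ 4: {1,2,3,4,5,6,8,11}  (accept∈set)
'b' @ 5: {3,4,5,6,8}
'c' @ 6: {7,8,9,10}
'a' @ 7: {1,2,3,4,6,8,11}  (accept∈set)
after full input: {1,2,3,4,6,8,11}  (accept=1 in)

Answer: ACCEPT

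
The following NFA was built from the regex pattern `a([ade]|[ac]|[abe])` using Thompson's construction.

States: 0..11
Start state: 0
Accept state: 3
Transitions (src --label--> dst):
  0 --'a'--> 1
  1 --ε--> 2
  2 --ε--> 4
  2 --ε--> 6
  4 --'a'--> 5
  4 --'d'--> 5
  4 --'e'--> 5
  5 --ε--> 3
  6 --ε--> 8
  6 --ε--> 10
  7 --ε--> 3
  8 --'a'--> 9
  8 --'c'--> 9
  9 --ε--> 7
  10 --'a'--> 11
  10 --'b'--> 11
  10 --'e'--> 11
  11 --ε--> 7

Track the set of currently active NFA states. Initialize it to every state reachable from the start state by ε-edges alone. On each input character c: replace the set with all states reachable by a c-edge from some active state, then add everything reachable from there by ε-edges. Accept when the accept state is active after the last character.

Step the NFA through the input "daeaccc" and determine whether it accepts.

Answer: REJECT

Trace:
initial (ε-close {0}): {0}
'd' @ 1: {}  — no active states
rest 'aeaccc' ignored (set empty)
final: {}; accept 3 not in set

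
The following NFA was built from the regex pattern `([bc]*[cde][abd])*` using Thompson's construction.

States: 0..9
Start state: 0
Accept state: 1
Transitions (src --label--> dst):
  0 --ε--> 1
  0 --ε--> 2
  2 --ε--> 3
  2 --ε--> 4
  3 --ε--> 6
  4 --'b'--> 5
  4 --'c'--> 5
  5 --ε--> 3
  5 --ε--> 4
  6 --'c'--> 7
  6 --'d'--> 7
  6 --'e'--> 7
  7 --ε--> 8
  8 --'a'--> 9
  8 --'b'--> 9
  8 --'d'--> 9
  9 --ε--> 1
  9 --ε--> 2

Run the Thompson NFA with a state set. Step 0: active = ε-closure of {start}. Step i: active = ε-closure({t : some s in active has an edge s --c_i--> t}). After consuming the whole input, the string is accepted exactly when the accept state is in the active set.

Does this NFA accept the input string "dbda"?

Answer: ACCEPT

Trace:
initial (ε-close {0}): {0,1,2,3,4,6}
'd' @ 1: {7,8}
'b' @ 2: {1,2,3,4,6,9}  ✓accept
'd' @ 3: {7,8}
'a' @ 4: {1,2,3,4,6,9}  ✓accept
after full input: {1,2,3,4,6,9}  (accept=1 in)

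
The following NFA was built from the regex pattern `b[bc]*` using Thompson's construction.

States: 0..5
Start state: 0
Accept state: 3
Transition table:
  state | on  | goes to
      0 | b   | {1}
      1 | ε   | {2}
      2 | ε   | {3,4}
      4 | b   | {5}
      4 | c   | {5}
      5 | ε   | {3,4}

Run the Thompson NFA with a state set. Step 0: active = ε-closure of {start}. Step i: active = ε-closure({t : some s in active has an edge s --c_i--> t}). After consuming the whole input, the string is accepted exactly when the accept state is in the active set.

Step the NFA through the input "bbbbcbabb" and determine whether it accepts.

Answer: REJECT

Trace:
S₀ = ε-closure({0}) = {0}
'b' @ 1: {1,2,3,4}  [accepting]
'b' @ 2: {3,4,5}  [accepting]
'b' @ 3: {3,4,5}  [accepting]
'b' @ 4: {3,4,5}  [accepting]
'c' @ 5: {3,4,5}  [accepting]
'b' @ 6: {3,4,5}  [accepting]
'a' @ 7: {}  — state set empty
rest 'bb' ignored (set empty)
after full input: {}  (accept=3 not in)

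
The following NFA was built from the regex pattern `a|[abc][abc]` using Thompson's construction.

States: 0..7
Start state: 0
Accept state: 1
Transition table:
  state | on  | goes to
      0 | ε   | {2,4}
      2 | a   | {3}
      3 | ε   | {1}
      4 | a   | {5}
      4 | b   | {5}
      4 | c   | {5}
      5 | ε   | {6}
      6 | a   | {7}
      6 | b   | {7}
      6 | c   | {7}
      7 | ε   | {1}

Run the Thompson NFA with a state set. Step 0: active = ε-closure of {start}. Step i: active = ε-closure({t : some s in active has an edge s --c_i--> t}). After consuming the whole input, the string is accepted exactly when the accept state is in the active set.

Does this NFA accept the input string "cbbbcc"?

Answer: REJECT

Steps:
initial (ε-close {0}): {0,2,4}
'c' @ 1: {5,6}
'b' @ 2: {1,7}  ✓accept
'b' @ 3: {}  — dead — no transitions
rest 'bcc' ignored (set empty)
after full input: {}  (accept=1 not in)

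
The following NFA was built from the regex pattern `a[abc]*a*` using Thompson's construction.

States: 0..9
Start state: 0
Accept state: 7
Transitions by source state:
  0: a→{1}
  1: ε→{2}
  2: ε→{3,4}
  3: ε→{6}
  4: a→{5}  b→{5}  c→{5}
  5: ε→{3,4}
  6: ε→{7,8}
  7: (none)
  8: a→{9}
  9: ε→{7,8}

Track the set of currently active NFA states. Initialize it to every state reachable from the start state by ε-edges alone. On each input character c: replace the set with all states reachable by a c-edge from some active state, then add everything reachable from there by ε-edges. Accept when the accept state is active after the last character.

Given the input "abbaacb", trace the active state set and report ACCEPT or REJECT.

S₀ = ε-closure({0}) = {0}
'a' @ 1: {1,2,3,4,6,7,8}  ✓accept
'b' @ 2: {3,4,5,6,7,8}  ✓accept
'b' @ 3: {3,4,5,6,7,8}  ✓accept
'a' @ 4: {3,4,5,6,7,8,9}  ✓accept
'a' @ 5: {3,4,5,6,7,8,9}  ✓accept
'c' @ 6: {3,4,5,6,7,8}  ✓accept
'b' @ 7: {3,4,5,6,7,8}  ✓accept
end set {3,4,5,6,7,8} — state 7 in

Answer: ACCEPT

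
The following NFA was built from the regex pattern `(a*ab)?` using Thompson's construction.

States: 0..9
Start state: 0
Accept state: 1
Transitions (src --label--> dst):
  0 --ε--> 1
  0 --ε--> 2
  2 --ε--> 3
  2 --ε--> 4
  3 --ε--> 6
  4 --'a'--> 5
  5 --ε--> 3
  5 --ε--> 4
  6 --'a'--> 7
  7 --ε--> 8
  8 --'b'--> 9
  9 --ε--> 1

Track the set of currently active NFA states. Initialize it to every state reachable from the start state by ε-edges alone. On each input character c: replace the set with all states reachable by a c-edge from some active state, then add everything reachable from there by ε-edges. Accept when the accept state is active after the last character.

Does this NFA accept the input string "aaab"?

initial (ε-close {0}): {0,1,2,3,4,6}
'a' @ 1: {3,4,5,6,7,8}
'a' @ 2: {3,4,5,6,7,8}
'a' @ 3: {3,4,5,6,7,8}
'b' @ 4: {1,9}  [accepting]
final: {1,9}; accept 1 in set

Answer: ACCEPT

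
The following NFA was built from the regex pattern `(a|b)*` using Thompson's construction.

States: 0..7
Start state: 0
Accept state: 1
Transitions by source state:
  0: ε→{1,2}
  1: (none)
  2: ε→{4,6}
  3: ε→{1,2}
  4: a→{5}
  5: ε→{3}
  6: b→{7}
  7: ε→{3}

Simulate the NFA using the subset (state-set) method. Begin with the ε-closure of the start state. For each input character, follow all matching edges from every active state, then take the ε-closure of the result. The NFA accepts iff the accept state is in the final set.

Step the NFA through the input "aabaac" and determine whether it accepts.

initial (ε-close {0}): {0,1,2,4,6}
'a' @ 1: {1,2,3,4,5,6}  [accepting]
'a' @ 2: {1,2,3,4,5,6}  [accepting]
'b' @ 3: {1,2,3,4,6,7}  [accepting]
'a' @ 4: {1,2,3,4,5,6}  [accepting]
'a' @ 5: {1,2,3,4,5,6}  [accepting]
'c' @ 6: {}  — no active states
end set {} — state 1 not in

Answer: REJECT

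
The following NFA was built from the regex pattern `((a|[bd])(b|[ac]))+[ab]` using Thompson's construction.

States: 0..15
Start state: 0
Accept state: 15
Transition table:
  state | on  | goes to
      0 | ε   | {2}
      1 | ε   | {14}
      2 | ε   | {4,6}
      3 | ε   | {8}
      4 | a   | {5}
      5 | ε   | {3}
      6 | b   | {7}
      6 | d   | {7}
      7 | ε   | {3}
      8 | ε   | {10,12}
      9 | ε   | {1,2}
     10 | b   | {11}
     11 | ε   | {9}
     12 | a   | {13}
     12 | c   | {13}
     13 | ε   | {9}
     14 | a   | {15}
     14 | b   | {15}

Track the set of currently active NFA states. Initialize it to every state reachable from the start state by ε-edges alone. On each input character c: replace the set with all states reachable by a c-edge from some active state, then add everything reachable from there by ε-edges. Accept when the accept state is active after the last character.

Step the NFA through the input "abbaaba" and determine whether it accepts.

start: ε-closure({0}) = {0,2,4,6}
'a' @ 1: {3,5,8,10,12}
'b' @ 2: {1,2,4,6,9,11,14}
'b' @ 3: {3,7,8,10,12,15}  ✓accept
'a' @ 4: {1,2,4,6,9,13,14}
'a' @ 5: {3,5,8,10,12,15}  ✓accept
'b' @ 6: {1,2,4,6,9,11,14}
'a' @ 7: {3,5,8,10,12,15}  ✓accept
after full input: {3,5,8,10,12,15}  (accept=15 in)

Answer: ACCEPT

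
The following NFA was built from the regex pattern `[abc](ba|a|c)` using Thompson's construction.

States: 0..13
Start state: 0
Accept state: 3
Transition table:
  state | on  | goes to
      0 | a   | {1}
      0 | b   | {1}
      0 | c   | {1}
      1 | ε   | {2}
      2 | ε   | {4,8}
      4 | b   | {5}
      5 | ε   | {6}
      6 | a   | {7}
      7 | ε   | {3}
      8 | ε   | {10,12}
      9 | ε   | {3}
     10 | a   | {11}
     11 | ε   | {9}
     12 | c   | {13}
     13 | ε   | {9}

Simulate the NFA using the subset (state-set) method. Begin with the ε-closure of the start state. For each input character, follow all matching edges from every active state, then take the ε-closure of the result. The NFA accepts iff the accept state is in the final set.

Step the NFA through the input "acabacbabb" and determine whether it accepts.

initial (ε-close {0}): {0}
'a' @ 1: {1,2,4,8,10,12}
'c' @ 2: {3,9,13}  ✓accept
'a' @ 3: {}  — no active states
rest 'bacbabb' ignored (set empty)
after full input: {}  (accept=3 not in)

Answer: REJECT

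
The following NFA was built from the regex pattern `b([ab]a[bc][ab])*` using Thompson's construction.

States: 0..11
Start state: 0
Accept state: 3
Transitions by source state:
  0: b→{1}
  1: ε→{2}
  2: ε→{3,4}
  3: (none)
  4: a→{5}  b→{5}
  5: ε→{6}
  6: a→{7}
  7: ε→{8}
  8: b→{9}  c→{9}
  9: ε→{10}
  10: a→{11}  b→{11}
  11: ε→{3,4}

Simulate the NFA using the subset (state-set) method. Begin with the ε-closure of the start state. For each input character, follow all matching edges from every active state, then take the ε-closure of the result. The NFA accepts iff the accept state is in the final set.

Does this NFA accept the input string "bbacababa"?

Answer: ACCEPT

Derivation:
initial (ε-close {0}): {0}
'b' @ 1: {1,2,3,4}  ✓accept
'b' @ 2: {5,6}
'a' @ 3: {7,8}
'c' @ 4: {9,10}
'a' @ 5: {3,4,11}  ✓accept
'b' @ 6: {5,6}
'a' @ 7: {7,8}
'b' @ 8: {9,10}
'a' @ 9: {3,4,11}  ✓accept
end set {3,4,11} — state 3 in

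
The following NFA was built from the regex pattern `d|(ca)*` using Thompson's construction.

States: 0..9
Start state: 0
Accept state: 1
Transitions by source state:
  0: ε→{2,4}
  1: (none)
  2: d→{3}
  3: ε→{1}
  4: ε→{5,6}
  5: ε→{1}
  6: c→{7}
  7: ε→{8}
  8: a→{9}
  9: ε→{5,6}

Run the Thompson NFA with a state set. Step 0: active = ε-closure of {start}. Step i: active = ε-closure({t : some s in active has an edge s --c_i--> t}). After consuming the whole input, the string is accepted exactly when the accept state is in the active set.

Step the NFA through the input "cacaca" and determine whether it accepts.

Answer: ACCEPT

Steps:
start: ε-closure({0}) = {0,1,2,4,5,6}
'c' @ 1: {7,8}
'a' @ 2: {1,5,6,9}  (accept∈set)
'c' @ 3: {7,8}
'a' @ 4: {1,5,6,9}  (accept∈set)
'c' @ 5: {7,8}
'a' @ 6: {1,5,6,9}  (accept∈set)
end set {1,5,6,9} — state 1 in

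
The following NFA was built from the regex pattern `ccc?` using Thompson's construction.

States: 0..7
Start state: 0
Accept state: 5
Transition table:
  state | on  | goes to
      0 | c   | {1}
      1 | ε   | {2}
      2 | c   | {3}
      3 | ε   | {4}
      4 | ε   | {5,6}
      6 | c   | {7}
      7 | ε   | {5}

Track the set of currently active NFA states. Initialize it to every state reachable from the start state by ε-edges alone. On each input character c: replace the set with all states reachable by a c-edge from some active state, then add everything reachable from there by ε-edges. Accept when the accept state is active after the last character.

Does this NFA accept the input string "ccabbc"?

Answer: REJECT

Steps:
S₀ = ε-closure({0}) = {0}
'c' @ 1: {1,2}
'c' @ 2: {3,4,5,6}  (accept∈set)
'a' @ 3: {}  — no active states
rest 'bbc' ignored (set empty)
final: {}; accept 5 not in set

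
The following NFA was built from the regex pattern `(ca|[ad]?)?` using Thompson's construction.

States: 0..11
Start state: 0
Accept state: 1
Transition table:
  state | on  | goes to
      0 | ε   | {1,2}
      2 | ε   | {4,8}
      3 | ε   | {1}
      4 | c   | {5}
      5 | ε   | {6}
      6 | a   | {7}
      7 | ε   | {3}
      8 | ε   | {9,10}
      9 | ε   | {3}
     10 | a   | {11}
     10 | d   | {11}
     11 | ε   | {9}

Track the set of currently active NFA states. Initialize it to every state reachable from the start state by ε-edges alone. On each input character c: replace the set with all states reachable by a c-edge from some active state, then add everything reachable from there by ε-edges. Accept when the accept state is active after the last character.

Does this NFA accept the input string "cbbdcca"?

S₀ = ε-closure({0}) = {0,1,2,3,4,8,9,10}
'c' @ 1: {5,6}
'b' @ 2: {}  — no active states
rest 'bdcca' ignored (set empty)
final: {}; accept 1 not in set

Answer: REJECT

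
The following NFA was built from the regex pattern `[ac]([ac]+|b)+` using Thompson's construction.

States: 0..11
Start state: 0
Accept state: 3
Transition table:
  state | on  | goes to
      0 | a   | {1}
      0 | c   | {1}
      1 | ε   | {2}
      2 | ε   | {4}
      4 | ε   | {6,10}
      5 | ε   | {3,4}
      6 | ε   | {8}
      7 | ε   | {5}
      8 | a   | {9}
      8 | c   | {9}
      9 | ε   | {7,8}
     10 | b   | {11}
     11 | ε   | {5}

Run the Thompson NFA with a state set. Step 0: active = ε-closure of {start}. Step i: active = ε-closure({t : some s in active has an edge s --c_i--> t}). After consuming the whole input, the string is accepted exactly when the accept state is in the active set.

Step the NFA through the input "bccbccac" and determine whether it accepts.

initial (ε-close {0}): {0}
'b' @ 1: {}  — no active states
rest 'ccbccac' ignored (set empty)
after full input: {}  (accept=3 not in)

Answer: REJECT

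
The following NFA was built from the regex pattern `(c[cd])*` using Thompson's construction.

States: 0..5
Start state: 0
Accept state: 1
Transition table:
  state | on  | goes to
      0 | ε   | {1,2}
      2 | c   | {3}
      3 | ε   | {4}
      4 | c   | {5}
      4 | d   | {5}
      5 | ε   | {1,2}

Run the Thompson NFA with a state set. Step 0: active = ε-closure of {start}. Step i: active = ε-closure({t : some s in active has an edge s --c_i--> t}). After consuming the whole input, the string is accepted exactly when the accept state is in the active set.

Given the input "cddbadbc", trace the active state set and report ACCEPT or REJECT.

S₀ = ε-closure({0}) = {0,1,2}
'c' @ 1: {3,4}
'd' @ 2: {1,2,5}  ✓accept
'd' @ 3: {}  — state set empty
rest 'badbc' ignored (set empty)
after full input: {}  (accept=1 not in)

Answer: REJECT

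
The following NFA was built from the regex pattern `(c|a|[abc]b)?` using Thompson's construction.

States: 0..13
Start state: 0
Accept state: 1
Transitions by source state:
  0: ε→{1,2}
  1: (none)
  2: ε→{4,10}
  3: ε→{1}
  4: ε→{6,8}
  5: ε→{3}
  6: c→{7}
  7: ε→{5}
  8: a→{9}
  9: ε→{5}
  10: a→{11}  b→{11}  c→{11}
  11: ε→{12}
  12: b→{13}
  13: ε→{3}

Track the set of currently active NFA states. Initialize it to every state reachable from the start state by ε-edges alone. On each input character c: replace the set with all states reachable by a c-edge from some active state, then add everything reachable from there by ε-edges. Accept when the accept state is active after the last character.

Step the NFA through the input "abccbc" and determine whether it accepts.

Answer: REJECT

Trace:
S₀ = ε-closure({0}) = {0,1,2,4,6,8,10}
'a' @ 1: {1,3,5,9,11,12}  [accepting]
'b' @ 2: {1,3,13}  [accepting]
'c' @ 3: {}  — dead — no transitions
rest 'cbc' ignored (set empty)
final: {}; accept 1 not in set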